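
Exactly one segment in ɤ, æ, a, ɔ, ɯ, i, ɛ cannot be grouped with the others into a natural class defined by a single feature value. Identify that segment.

[round] groups all but one: /æ, a, ɤ, i, ɛ, ɯ/ share [−round] while /ɔ/ (mid back rounded lax vowel) alone is [+round]. Removing any other segment would not leave a single-feature class that excludes it.

ɔ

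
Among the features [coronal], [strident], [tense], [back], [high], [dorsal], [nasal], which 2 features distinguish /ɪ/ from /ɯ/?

[back], [tense]

The two segments share [−coronal], [−strident], [+high], [+dorsal], [−nasal]. The only features from the list on which they differ: /ɪ/ is [−back] while /ɯ/ is [+back]; /ɪ/ is [−tense] while /ɯ/ is [+tense].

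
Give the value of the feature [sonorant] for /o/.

/o/ is the mid back rounded tense vowel, hence [+sonorant].

[+sonorant]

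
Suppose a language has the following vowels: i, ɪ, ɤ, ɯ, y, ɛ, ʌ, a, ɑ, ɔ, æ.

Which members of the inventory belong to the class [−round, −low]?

Eliminate segments failing any feature: /y, ɔ/ are [+round]; /a, ɑ, æ/ are [+low]. The remaining /i, ɪ, ɤ, ɯ, ɛ, ʌ/ satisfy [−round], [−low].

i, ɪ, ɤ, ɯ, ɛ, ʌ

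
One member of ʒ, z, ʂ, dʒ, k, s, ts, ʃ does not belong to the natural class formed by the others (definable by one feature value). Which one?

k

[strident] (equivalently [coronal], [dorsal]) groups all but one: /ʃ, s, dʒ, ʂ, ʒ, ts, z/ share [+strident] while /k/ (voiceless velar stop) alone is [-strident]. Removing any other segment would not leave a single-feature class that excludes it.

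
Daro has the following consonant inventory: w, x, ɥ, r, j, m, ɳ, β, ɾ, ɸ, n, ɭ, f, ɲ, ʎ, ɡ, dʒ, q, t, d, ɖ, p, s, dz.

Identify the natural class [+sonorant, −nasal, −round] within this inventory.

Eliminate segments failing any feature: /w, ɥ/ are [+round]; /x, β, ɸ, f, ɡ, dʒ, q, t, d, ɖ, p, s, dz/ are [−sonorant]; /m, ɳ, n, ɲ/ are [+nasal]. The remaining /r, j, ɾ, ɭ, ʎ/ satisfy [+sonorant], [−nasal], [−round].

r, j, ɾ, ɭ, ʎ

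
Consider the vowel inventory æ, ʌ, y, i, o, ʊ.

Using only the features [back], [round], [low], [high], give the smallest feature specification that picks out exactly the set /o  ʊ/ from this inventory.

The class [+back], [+round] has exactly /o, ʊ/ as its extension in this inventory. No smaller conjunction from the listed features achieves this: [+round] alone would also admit /y/; [+back] alone would also admit /ʌ/; and checking the remaining single features turns up none with this extension.

[+back, +round]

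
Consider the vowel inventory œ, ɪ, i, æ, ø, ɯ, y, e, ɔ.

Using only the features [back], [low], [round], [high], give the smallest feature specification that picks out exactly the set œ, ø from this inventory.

[−high, −back, +round]

Every target segment is [−high], [−back], [+round]; each remaining inventory member fails at least one of these. Each conjunct is needed — [−back, +round] alone would also admit /y/; [−high, +round] alone would also admit /ɔ/; [−high, −back] alone would also admit /æ, e/ — and no other combination of two listed features has exactly this extension, so three is the minimum.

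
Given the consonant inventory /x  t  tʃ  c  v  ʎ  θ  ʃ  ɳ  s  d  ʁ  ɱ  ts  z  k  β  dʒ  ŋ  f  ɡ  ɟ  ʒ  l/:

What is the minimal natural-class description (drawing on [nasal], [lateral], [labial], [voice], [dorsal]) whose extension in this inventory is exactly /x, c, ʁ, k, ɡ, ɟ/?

Every target segment is [-nasal], [-lateral], [+dorsal]; each remaining inventory member fails at least one of these. Each conjunct is needed — [-lateral, +dorsal] alone would also admit /ŋ/; [-nasal, +dorsal] alone would also admit /ʎ/; [-nasal, -lateral] alone would also admit /t, tʃ, v, θ, …/ — and no other combination of two listed features has exactly this extension, so three is the minimum.

[-nasal, -lateral, +dorsal]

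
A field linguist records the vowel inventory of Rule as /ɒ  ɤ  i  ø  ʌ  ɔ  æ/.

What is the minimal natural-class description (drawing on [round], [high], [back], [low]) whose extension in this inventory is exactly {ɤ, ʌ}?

The class [+back], [−round] has exactly /ɤ, ʌ/ as its extension in this inventory. No smaller conjunction from the listed features achieves this: [−round] alone would also admit /i, æ/; [+back] alone would also admit /ɒ, ɔ/; and checking the remaining single features turns up none with this extension.

[+back, −round]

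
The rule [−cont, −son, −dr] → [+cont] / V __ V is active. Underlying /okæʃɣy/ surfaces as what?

[oxæʃɣy]

/k/ satisfies [−cont, −son, −dr] and sits in V __ V. The [+continuant] counterpart of the voiceless velar stop is /x/. Other segments in /okæʃɣy/ either fail the structural description or are not in the environment, so the surface form is [oxæʃɣy].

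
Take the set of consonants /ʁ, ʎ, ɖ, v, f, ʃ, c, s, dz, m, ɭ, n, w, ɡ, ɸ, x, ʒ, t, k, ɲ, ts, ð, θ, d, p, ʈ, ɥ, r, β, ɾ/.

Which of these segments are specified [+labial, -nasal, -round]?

v, f, ɸ, p, β

The [+labial] segments are /v, f, m, w, ɸ, p, ɥ, β/.
Of those, [-nasal] gives /v, f, w, ɸ, p, ɥ, β/.
Among these, [-round] leaves /v, f, ɸ, p, β/.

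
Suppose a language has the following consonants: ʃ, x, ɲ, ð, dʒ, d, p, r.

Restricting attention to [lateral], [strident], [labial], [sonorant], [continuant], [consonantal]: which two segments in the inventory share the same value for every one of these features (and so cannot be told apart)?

On the given features, /x/ and /ð/ have an identical profile: [-lateral], [-strident], [-labial], [-sonorant], [+continuant], [+consonantal]. No other two segments in the inventory coincide on all 6 features. (They do differ in [voice], [coronal] and [dorsal], which are not among the given features.)

x, ð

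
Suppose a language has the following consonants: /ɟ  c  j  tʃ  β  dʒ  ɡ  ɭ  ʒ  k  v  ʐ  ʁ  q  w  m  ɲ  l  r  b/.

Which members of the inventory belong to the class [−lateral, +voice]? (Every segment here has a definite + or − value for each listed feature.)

ɟ, j, β, dʒ, ɡ, ʒ, v, ʐ, ʁ, w, m, ɲ, r, b

Eliminate segments failing any feature: /c, tʃ, k, q/ are [−voice]; /ɭ, l/ are [+lateral]. The remaining /ɟ, j, β, dʒ, ɡ, ʒ, v, ʐ, ʁ, w, m, ɲ, r, b/ satisfy [−lateral], [+voice].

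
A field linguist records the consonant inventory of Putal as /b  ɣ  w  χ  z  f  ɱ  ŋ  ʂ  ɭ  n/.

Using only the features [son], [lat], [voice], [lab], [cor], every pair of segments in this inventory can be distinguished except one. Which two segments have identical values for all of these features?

Both /ɱ/ and /w/ are [+sonorant], [-lateral], [+voice], [+labial], [-coronal]. Since the list omits [nasal], [continuant], [round] and [dorsal] — which do distinguish the labiodental nasal from the labial-velar glide — this pair collapses; all other pairs remain distinct.

ɱ, w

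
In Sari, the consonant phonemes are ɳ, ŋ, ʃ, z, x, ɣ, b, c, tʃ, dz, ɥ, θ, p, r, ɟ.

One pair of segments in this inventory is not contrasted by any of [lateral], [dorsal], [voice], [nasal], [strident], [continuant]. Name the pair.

ɣ, ɥ

/ɣ/ (voiced velar fricative) and /ɥ/ (labial-palatal glide) are both [−lateral], [+dorsal], [+voice], [−nasal], [−strident], [+continuant], so none of the listed features separates them. (They do differ in [sonorant], [labial], [round] and [back], which are not among the given features.) Every other pair in the inventory differs on at least one listed feature.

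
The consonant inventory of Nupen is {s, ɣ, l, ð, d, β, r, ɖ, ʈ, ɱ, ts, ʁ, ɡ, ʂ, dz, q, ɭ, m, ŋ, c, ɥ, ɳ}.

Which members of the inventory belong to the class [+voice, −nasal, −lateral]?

ɣ, ð, d, β, r, ɖ, ʁ, ɡ, dz, ɥ

The [+voice] segments are /ɣ, l, ð, d, β, r, ɖ, ɱ, ʁ, ɡ, dz, ɭ, m, ŋ, ɥ, ɳ/.
Among these, [−nasal] gives /ɣ, l, ð, d, β, r, ɖ, ʁ, ɡ, dz, ɭ, ɥ/.
Then [−lateral] leaves /ɣ, ð, d, β, r, ɖ, ʁ, ɡ, dz, ɥ/.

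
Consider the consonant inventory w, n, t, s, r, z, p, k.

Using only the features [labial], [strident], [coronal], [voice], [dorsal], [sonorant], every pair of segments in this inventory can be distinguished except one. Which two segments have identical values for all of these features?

Both /r/ and /n/ are [−labial], [−strident], [+coronal], [+voice], [−dorsal], [+sonorant]. Since the list omits [nasal] and [continuant] — which do distinguish the alveolar trill from the alveolar nasal — this pair collapses; all other pairs remain distinct.

r, n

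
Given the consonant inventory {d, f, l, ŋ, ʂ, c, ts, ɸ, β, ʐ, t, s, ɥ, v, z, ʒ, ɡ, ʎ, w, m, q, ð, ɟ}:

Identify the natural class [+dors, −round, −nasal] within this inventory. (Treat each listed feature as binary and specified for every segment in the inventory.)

c, ɡ, ʎ, q, ɟ

Checking each segment against [+dorsal], [−round], [−nasal]: /c/ (voiceless palatal stop), /ɡ/ (voiced velar stop), /ʎ/ (palatal lateral approximant), /q/ (voiceless uvular stop), /ɟ/ (voiced palatal stop) satisfy every feature; every other segment in the inventory fails at least one.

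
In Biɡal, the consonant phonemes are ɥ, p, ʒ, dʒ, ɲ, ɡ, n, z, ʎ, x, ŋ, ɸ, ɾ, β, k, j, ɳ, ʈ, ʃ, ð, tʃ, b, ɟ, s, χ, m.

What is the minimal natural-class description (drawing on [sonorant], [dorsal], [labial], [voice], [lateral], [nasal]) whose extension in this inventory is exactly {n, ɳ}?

[+nasal, −labial, −dorsal]

/n, ɳ/ are all [+nasal], [−labial], [−dorsal], and no other segment in the inventory matches all three values. Dropping any one of them over-generates: [−labial, −dorsal] alone would also admit /ʒ, dʒ, z, ɾ, …/; [+nasal, −dorsal] alone would also admit /m/; [+nasal, −labial] alone would also admit /ɲ, ŋ/. No other combination of two listed features picks out exactly this set either, so fewer than three features will not do.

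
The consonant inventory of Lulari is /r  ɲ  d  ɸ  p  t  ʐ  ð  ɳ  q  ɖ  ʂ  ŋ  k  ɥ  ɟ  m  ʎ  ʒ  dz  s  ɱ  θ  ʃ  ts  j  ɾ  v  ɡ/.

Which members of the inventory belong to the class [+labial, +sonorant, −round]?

m, ɱ

Checking each segment against [+labial], [+sonorant], [−round]: /m/ (bilabial nasal), /ɱ/ (labiodental nasal) satisfy every feature; every other segment in the inventory fails at least one.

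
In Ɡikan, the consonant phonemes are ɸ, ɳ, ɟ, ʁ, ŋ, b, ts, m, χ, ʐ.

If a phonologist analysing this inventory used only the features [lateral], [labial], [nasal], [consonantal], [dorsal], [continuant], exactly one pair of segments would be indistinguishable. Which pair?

Both /χ/ and /ʁ/ are [−lateral], [−labial], [−nasal], [+consonantal], [+dorsal], [+continuant]. Since the list omits [voice] — which does distinguish the voiceless uvular fricative from the voiced uvular fricative — this pair collapses; all other pairs remain distinct.

χ, ʁ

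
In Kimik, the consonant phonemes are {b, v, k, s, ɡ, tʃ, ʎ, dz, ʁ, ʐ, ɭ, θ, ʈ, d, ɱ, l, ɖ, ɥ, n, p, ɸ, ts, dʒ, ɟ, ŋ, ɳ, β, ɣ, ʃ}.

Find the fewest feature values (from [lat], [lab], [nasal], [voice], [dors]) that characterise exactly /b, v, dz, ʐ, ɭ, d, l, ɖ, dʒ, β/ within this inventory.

The class [+voice], [-nasal], [-dorsal] has exactly /b, v, dz, ʐ, ɭ, d, l, ɖ, dʒ, β/ as its extension in this inventory. No smaller conjunction from the listed features achieves this: [-nasal, -dorsal] alone would also admit /s, tʃ, θ, ʈ, …/; [+voice, -dorsal] alone would also admit /ɱ, n, ɳ/; [+voice, -nasal] alone would also admit /ɡ, ʎ, ʁ, ɥ, …/; and checking the remaining two-feature bundles turns up none with this extension.

[+voice, -nasal, -dors]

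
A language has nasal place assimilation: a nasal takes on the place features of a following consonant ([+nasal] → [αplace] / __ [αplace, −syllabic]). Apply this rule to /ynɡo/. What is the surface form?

The only nasal preceding a consonant is /n/ before /ɡ/. /ɡ/ is [+dorsal], so /n/ → /ŋ/, giving [yŋɡo].

[yŋɡo]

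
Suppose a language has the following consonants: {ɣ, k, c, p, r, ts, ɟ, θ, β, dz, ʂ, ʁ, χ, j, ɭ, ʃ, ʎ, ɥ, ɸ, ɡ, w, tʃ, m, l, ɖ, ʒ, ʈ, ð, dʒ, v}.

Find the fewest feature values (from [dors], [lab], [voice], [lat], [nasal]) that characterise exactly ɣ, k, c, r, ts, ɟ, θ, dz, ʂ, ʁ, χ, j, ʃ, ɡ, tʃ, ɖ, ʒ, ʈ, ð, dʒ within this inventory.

[−lat, −lab]

The class [−lateral], [−labial] has exactly /ɣ, k, c, r, ts, ɟ, θ, dz, ʂ, ʁ, χ, j, ʃ, ɡ, tʃ, ɖ, ʒ, ʈ, ð, dʒ/ as its extension in this inventory. No smaller conjunction from the listed features achieves this: [−labial] alone would also admit /ɭ, ʎ, l/; [−lateral] alone would also admit /p, β, ɥ, ɸ, …/; and checking the remaining single features turns up none with this extension.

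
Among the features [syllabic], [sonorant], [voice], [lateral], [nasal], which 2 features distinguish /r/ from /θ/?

/r/ (alveolar trill) and /θ/ (voiceless dental fricative) agree on [−syllabic], [−lateral], [−nasal]. They differ on [sonorant] (/r/ [+], /θ/ [−]), [voice] (/r/ [+], /θ/ [−]).

[sonorant], [voice]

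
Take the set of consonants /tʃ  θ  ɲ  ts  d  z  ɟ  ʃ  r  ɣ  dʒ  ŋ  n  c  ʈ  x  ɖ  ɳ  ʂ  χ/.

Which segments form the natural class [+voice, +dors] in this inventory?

ɲ, ɟ, ɣ, ŋ

First, the [+voice] segments are /ɲ, d, z, ɟ, r, ɣ, dʒ, ŋ, n, ɖ, ɳ/.
Intersecting with [+dorsal] leaves /ɲ, ɟ, ɣ, ŋ/.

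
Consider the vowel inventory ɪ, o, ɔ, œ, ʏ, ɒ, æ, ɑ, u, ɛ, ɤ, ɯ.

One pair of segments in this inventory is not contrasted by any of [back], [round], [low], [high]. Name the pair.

ɔ, o

/ɔ/ (mid back rounded lax vowel) and /o/ (mid back rounded tense vowel) are both [+back], [+round], [-low], [-high], so none of the listed features separates them. (They do differ in [tense], which is not among the given features.) Every other pair in the inventory differs on at least one listed feature.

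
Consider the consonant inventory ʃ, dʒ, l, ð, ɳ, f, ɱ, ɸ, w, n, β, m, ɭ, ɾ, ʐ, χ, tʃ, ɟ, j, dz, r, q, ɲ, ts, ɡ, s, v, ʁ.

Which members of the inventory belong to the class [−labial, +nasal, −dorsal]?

ɳ, n

Checking each segment against [−labial], [+nasal], [−dorsal]: /ɳ/ (retroflex nasal), /n/ (alveolar nasal) satisfy every feature; every other segment in the inventory fails at least one.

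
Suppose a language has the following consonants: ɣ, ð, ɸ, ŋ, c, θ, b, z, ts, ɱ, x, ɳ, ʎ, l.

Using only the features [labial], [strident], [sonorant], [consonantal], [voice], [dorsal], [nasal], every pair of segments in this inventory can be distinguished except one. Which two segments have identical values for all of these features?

On the given features, /x/ and /c/ have an identical profile: [−labial], [−strident], [−sonorant], [+consonantal], [−voice], [+dorsal], [−nasal]. No other two segments in the inventory coincide on all 7 features. (They do differ in [continuant] and [back], which are not among the given features.)

x, c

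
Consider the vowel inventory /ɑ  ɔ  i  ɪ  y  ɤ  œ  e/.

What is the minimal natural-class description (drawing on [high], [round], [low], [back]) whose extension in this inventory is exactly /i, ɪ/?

[+high, −round]

The class [+high], [−round] has exactly /i, ɪ/ as its extension in this inventory. No smaller conjunction from the listed features achieves this: [−round] alone would also admit /ɑ, ɤ, e/; [+high] alone would also admit /y/; and checking the remaining single features turns up none with this extension.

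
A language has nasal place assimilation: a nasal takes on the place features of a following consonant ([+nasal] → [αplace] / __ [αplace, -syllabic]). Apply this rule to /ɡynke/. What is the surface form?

[ɡyŋke]

The only nasal preceding a consonant is /n/ before /k/. /k/ is [+dorsal], so /n/ → /ŋ/, giving [ɡyŋke].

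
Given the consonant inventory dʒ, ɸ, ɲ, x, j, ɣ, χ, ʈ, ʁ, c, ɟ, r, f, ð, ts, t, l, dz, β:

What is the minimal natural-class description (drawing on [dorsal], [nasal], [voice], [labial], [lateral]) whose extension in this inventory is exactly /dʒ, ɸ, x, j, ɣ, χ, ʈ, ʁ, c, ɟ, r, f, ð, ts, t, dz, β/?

[-nasal, -lateral]

The class [-nasal], [-lateral] has exactly /dʒ, ɸ, x, j, ɣ, χ, ʈ, ʁ, c, ɟ, r, f, ð, ts, t, dz, β/ as its extension in this inventory. No smaller conjunction from the listed features achieves this: [-lateral] alone would also admit /ɲ/; [-nasal] alone would also admit /l/; and checking the remaining single features turns up none with this extension.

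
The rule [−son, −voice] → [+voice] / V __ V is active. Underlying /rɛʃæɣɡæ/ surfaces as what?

/ʃ/ satisfies [−son, −voice] and sits in V __ V. The [+voice] counterpart of the voiceless postalveolar fricative is /ʒ/. Other segments in /rɛʃæɣɡæ/ either fail the structural description or are not in the environment, so the surface form is [rɛʒæɣɡæ].

[rɛʒæɣɡæ]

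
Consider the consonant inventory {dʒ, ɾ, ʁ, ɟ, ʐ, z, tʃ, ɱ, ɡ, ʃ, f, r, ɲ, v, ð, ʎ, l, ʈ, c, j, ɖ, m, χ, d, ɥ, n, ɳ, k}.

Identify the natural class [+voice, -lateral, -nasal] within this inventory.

dʒ, ɾ, ʁ, ɟ, ʐ, z, ɡ, r, v, ð, j, ɖ, d, ɥ

Checking each segment against [+voice], [-lateral], [-nasal]: /dʒ/ (voiced postalveolar affricate), /ɾ/ (alveolar tap), /ʁ/ (voiced uvular fricative), /ɟ/ (voiced palatal stop), /ʐ/ (voiced retroflex fricative), /z/ (voiced alveolar fricative), among others, satisfy every feature; every other segment in the inventory fails at least one.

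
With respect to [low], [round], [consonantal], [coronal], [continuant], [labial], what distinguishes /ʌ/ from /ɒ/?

/ʌ/ (mid back unrounded lax vowel) and /ɒ/ (low back rounded vowel) agree on [-consonantal], [-coronal], [+continuant]. They differ on [labial] (/ʌ/ [-], /ɒ/ [+]), [round] (/ʌ/ [-], /ɒ/ [+]), [low] (/ʌ/ [-], /ɒ/ [+]).

[labial], [round], [low]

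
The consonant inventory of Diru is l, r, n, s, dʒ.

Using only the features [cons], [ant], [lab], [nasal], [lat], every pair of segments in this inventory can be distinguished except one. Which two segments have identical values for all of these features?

On the given features, /r/ and /s/ have an identical profile: [+consonantal], [+anterior], [−labial], [−nasal], [−lateral]. No other two segments in the inventory coincide on all 5 features. (They do differ in [sonorant], [voice] and [strident], which are not among the given features.)

r, s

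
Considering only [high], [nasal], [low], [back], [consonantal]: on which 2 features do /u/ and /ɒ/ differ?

The two segments share [-nasal], [+back], [-consonantal]. The only features from the list on which they differ: /u/ is [+high] while /ɒ/ is [-high]; /u/ is [-low] while /ɒ/ is [+low].

[high], [low]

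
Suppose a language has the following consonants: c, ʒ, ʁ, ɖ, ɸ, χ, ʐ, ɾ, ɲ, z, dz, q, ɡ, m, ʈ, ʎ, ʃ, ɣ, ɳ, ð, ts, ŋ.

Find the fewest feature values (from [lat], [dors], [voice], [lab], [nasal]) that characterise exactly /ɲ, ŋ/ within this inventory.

/ɲ, ŋ/ are all [+nasal], [+dorsal], and no other segment in the inventory matches both values. Dropping any one of them over-generates: [+dorsal] alone would also admit /c, ʁ, χ, q, …/; [+nasal] alone would also admit /m, ɳ/. No other single listed feature picks out exactly this set either, so fewer than two features will not do.

[+nasal, +dors]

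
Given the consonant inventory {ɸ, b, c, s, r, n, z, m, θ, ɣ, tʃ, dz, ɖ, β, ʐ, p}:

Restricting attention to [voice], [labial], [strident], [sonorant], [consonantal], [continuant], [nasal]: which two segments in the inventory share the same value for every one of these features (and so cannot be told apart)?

ʐ, z

Both /ʐ/ and /z/ are [+voice], [-labial], [+strident], [-sonorant], [+consonantal], [+continuant], [-nasal]. Since the list omits [anterior] — which does distinguish the voiced retroflex fricative from the voiced alveolar fricative — this pair collapses; all other pairs remain distinct.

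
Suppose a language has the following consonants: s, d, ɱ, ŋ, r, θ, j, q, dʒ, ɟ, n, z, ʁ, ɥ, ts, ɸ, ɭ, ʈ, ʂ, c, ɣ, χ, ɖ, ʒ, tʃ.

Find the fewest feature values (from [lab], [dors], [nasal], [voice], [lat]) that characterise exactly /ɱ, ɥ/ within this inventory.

Every target segment is [+voice], [+labial]; each remaining inventory member fails at least one of these. Each conjunct is needed — [+labial] alone would also admit /ɸ/; [+voice] alone would also admit /d, ŋ, r, j, …/ — and no other single listed feature has exactly this extension, so two is the minimum.

[+voice, +lab]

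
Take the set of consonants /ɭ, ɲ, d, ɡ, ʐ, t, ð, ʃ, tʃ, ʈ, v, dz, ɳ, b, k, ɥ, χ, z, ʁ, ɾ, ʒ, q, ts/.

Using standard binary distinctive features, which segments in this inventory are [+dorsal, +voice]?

Eliminate segments failing any feature: /ɭ, d, ʐ, t, ð, ʃ, tʃ, ʈ, v, dz, ɳ, b, z, ɾ, ʒ, ts/ are [−dorsal]; /k, χ, q/ are [−voice]. The remaining /ɲ, ɡ, ɥ, ʁ/ satisfy [+dorsal], [+voice].

ɲ, ɡ, ɥ, ʁ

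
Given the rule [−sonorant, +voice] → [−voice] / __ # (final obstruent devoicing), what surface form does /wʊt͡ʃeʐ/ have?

The only segment in the rule's environment that also matches [−sonorant, +voice] is /ʐ/. Applying [−voice] turns the voiced retroflex fricative into /ʂ/ (voiceless retroflex fricative), giving [wʊt͡ʃeʂ].

[wʊt͡ʃeʂ]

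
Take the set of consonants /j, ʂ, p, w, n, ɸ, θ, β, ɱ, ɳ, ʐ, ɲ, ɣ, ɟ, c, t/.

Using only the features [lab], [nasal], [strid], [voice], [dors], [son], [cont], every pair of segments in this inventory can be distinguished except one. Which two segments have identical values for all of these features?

n, ɳ

Both /n/ and /ɳ/ are [−labial], [+nasal], [−strident], [+voice], [−dorsal], [+sonorant], [−continuant]. Since the list omits [anterior] — which does distinguish the alveolar nasal from the retroflex nasal — this pair collapses; all other pairs remain distinct.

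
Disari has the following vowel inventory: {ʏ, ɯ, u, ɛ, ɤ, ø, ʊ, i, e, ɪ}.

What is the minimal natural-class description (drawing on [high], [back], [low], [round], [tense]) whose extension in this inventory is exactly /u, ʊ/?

[+back, +round]

Every target segment is [+back], [+round]; each remaining inventory member fails at least one of these. Each conjunct is needed — [+round] alone would also admit /ʏ, ø/; [+back] alone would also admit /ɯ, ɤ/ — and no other single listed feature has exactly this extension, so two is the minimum.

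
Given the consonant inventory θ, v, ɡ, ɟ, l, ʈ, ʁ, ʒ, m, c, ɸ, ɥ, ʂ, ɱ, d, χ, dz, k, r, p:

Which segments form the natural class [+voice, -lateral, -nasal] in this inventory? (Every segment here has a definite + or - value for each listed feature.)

v, ɡ, ɟ, ʁ, ʒ, ɥ, d, dz, r

Eliminate segments failing any feature: /θ, ʈ, c, ɸ, ʂ, χ, k, p/ are [-voice]; /l/ is [+lateral]; /m, ɱ/ are [+nasal]. The remaining /v, ɡ, ɟ, ʁ, ʒ, ɥ, d, dz, r/ satisfy [+voice], [-lateral], [-nasal].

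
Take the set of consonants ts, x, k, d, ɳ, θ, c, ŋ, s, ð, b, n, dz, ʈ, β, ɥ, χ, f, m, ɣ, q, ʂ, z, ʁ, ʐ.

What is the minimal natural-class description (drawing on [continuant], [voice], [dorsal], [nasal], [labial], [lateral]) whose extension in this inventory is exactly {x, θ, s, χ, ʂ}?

/x, θ, s, χ, ʂ/ are all [−voice], [+continuant], [−labial], and no other segment in the inventory matches all three values. Dropping any one of them over-generates: [+continuant, −labial] alone would also admit /ð, ɣ, z, ʁ, …/; [−voice, −labial] alone would also admit /ts, k, c, ʈ, …/; [−voice, +continuant] alone would also admit /f/. No other combination of two listed features picks out exactly this set either, so fewer than three features will not do.

[−voice, +continuant, −labial]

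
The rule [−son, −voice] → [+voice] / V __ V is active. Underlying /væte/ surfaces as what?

The only segment in the rule's environment that also matches [−son, −voice] is /t/. Applying [+voice] turns the voiceless alveolar stop into /d/ (voiced alveolar stop), giving [væde].

[væde]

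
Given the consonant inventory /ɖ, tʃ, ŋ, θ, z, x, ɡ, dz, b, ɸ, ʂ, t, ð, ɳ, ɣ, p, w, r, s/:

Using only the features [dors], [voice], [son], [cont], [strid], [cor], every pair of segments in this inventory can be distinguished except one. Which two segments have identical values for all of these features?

/ʂ/ (voiceless retroflex fricative) and /s/ (voiceless alveolar fricative) are both [-dorsal], [-voice], [-sonorant], [+continuant], [+strident], [+coronal], so none of the listed features separates them. (They do differ in [anterior], which is not among the given features.) Every other pair in the inventory differs on at least one listed feature.

ʂ, s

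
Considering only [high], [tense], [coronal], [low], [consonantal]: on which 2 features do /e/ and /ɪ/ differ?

/e/ is the mid front unrounded tense vowel and /ɪ/ is the high front unrounded lax vowel. Both are [−coronal], [−low], [−consonantal]. /e/ is [−high] while /ɪ/ is [+high]; /e/ is [+tense] while /ɪ/ is [−tense], so the distinguishing features are [high], [tense].

[high], [tense]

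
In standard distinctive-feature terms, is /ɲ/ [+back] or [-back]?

[-back]

/ɲ/ is the palatal nasal. The feature [back] marks segments produced with the tongue body retracted; /ɲ/ lacks this property, so it is [-back].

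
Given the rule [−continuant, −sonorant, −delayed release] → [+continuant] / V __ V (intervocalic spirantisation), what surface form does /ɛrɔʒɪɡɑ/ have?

[ɛrɔʒɪɣɑ]

Only /ɡ/ occurs between two vowels (/ɪ/ __ /ɑ/) and matches the structural description. It is a voiced velar stop, so [−continuant, −sonorant, −delayed release] holds; changing it to [+continuant] with all other features held fixed yields /ɣ/ (voiced velar fricative). No other segment meets both the structural description and the environment, so the output is [ɛrɔʒɪɣɑ].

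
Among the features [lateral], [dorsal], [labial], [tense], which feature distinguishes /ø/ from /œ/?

/ø/ (mid front rounded tense vowel) and /œ/ (mid front rounded lax vowel) agree on [−lateral], [+dorsal], [+labial]. They differ on [tense] (/ø/ [+], /œ/ [−]).

[tense]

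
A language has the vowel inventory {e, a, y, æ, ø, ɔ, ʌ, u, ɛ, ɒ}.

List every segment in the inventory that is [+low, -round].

Eliminate segments failing any feature: /e, y, ø, ɔ, ʌ, u, ɛ/ are [-low]; /ɒ/ is [+round]. The remaining /a, æ/ satisfy [+low], [-round].

a, æ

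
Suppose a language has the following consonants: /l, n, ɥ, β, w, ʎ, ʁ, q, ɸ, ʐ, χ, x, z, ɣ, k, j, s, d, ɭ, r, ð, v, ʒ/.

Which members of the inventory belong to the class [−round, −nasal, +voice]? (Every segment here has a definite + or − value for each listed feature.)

l, β, ʎ, ʁ, ʐ, z, ɣ, j, d, ɭ, r, ð, v, ʒ

The [−round] segments are /l, n, β, ʎ, ʁ, q, ɸ, ʐ, χ, x, z, ɣ, k, j, s, d, ɭ, r, ð, v, ʒ/.
Then [−nasal] gives /l, β, ʎ, ʁ, q, ɸ, ʐ, χ, x, z, ɣ, k, j, s, d, ɭ, r, ð, v, ʒ/.
Among these, [+voice] leaves /l, β, ʎ, ʁ, ʐ, z, ɣ, j, d, ɭ, r, ð, v, ʒ/.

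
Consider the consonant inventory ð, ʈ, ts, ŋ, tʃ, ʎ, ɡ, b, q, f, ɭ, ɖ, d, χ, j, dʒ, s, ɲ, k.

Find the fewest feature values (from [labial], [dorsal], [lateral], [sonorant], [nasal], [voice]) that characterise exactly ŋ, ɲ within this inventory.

[+nasal]

The target set is precisely the extension of [+nasal] in this inventory.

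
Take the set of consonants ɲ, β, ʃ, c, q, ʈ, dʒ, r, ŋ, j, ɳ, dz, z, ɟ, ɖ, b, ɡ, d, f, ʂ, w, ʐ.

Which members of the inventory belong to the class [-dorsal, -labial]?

ʃ, ʈ, dʒ, r, ɳ, dz, z, ɖ, d, ʂ, ʐ

Among the inventory, the [-dorsal] segments are /β, ʃ, ʈ, dʒ, r, ɳ, dz, z, ɖ, b, d, f, ʂ, ʐ/.
Of those, [-labial] leaves /ʃ, ʈ, dʒ, r, ɳ, dz, z, ɖ, d, ʂ, ʐ/.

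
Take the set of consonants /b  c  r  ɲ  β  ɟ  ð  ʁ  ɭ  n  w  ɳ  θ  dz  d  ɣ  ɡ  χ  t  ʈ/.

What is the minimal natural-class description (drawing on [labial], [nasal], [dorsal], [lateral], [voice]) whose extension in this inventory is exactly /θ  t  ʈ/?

/θ, t, ʈ/ are all [-voice], [-dorsal], and no other segment in the inventory matches both values. Dropping any one of them over-generates: [-dorsal] alone would also admit /b, r, β, ð, …/; [-voice] alone would also admit /c, χ/. No other single listed feature picks out exactly this set either, so fewer than two features will not do.

[-voice, -dorsal]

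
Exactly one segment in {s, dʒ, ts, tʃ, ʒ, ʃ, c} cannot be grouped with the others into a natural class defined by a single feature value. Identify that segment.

c

[strident] (equivalently [dorsal]) groups all but one: /s, dʒ, tʃ, ʒ, ʃ, ts/ share [+strident] while /c/ (voiceless palatal stop) alone is [-strident]. Removing any other segment would not leave a single-feature class that excludes it.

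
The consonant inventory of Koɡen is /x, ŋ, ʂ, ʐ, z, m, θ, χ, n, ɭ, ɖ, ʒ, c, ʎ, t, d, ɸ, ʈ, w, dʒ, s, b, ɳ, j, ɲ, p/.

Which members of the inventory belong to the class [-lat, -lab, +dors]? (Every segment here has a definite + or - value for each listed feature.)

x, ŋ, χ, c, j, ɲ

Eliminate segments failing any feature: /ʂ, ʐ, z, θ, n, ɖ, ʒ, t, d, ʈ, dʒ, s, ɳ/ are [-dorsal]; /m, ɸ, w, b, p/ are [+labial]; /ɭ, ʎ/ are [+lateral]. The remaining /x, ŋ, χ, c, j, ɲ/ satisfy [-lateral], [-labial], [+dorsal].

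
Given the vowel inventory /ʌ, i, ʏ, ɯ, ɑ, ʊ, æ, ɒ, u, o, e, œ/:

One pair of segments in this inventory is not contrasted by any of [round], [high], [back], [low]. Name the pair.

u, ʊ

/u/ (high back rounded tense vowel) and /ʊ/ (high back rounded lax vowel) are both [+round], [+high], [+back], [-low], so none of the listed features separates them. (They do differ in [tense], which is not among the given features.) Every other pair in the inventory differs on at least one listed feature.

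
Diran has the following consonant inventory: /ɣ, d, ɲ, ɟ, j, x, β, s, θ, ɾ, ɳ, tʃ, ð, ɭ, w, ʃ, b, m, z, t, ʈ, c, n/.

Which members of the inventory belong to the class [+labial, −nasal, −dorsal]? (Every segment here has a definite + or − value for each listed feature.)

β, b

Eliminate segments failing any feature: /ɣ, d, ɲ, ɟ, j, x, s, θ, ɾ, ɳ, tʃ, ð, ɭ, ʃ, z, t, ʈ, c, n/ are [−labial]; /w/ is [+dorsal]; /m/ is [+nasal]. The remaining /β, b/ satisfy [+labial], [−nasal], [−dorsal].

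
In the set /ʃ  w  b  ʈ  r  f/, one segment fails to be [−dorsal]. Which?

w

Every segment except /w/ is [−dorsal]. /w/ (labial-velar glide) is [+dorsal], so it is the exception.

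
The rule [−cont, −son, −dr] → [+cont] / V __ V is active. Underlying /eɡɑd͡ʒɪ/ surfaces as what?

Only /ɡ/ occurs between two vowels (/e/ __ /ɑ/) and matches the structural description. It is a voiced velar stop, so [−cont, −son, −dr] holds; changing it to [+continuant] with all other features held fixed yields /ɣ/ (voiced velar fricative). No other segment meets both the structural description and the environment, so the output is [eɣɑd͡ʒɪ].

[eɣɑd͡ʒɪ]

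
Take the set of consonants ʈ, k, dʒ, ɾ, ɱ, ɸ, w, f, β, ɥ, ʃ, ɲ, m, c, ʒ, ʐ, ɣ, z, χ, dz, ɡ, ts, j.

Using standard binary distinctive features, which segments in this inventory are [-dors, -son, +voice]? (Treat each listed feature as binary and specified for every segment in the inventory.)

Checking each segment against [-dorsal], [-sonorant], [+voice]: /dʒ/ (voiced postalveolar affricate), /β/ (voiced bilabial fricative), /ʒ/ (voiced postalveolar fricative), /ʐ/ (voiced retroflex fricative), /z/ (voiced alveolar fricative), /dz/ (voiced alveolar affricate) satisfy every feature; every other segment in the inventory fails at least one.

dʒ, β, ʒ, ʐ, z, dz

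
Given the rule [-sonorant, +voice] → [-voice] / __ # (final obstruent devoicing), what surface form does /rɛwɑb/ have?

The only segment in the rule's environment that also matches [-sonorant, +voice] is /b/. Applying [-voice] turns the voiced bilabial stop into /p/ (voiceless bilabial stop), giving [rɛwɑp].

[rɛwɑp]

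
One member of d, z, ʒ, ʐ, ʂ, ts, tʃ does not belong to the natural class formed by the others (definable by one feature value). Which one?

/ts, ʐ, ʒ, z, tʃ, ʂ/ are all [+strident], but /d/ (voiced alveolar stop) is [-strident]. No other single segment can be removed to leave a set sharing one feature value that the removed segment lacks, so /d/ is the odd one out.

d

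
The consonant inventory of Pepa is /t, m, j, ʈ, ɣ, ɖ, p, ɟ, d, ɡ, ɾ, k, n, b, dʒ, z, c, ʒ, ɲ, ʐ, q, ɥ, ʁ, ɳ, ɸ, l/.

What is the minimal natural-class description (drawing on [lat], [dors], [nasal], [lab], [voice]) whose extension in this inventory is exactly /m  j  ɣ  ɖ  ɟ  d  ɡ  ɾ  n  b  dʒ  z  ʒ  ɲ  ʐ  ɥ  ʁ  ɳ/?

/m, j, ɣ, ɖ, ɟ, d, ɡ, ɾ, n, b, dʒ, z, ʒ, ɲ, ʐ, ɥ, ʁ, ɳ/ are all [+voice], [-lateral], and no other segment in the inventory matches both values. Dropping any one of them over-generates: [-lateral] alone would also admit /t, ʈ, p, k, …/; [+voice] alone would also admit /l/. No other single listed feature picks out exactly this set either, so fewer than two features will not do.

[+voice, -lat]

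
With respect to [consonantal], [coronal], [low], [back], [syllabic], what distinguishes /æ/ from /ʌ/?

[low], [back]

The two segments share [−consonantal], [−coronal], [+syllabic]. The only features from the list on which they differ: /æ/ is [+low] while /ʌ/ is [−low]; /æ/ is [−back] while /ʌ/ is [+back].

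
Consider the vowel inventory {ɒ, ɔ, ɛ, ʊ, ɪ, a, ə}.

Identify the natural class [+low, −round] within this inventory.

First, the [+low] segments are /ɒ, a/.
Among these, [−round] leaves /a/.

a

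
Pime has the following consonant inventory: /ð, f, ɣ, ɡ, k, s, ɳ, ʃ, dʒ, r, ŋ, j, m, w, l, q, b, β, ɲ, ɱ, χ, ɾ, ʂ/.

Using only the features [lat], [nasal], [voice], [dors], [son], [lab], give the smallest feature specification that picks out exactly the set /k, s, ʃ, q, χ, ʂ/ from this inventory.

The class [-voice], [-labial] has exactly /k, s, ʃ, q, χ, ʂ/ as its extension in this inventory. No smaller conjunction from the listed features achieves this: [-labial] alone would also admit /ð, ɣ, ɡ, ɳ, …/; [-voice] alone would also admit /f/; and checking the remaining single features turns up none with this extension.

[-voice, -lab]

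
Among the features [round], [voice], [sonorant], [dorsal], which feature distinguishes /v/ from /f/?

[voice]

/v/ is the voiced labiodental fricative and /f/ is the voiceless labiodental fricative. Both are [-round], [-sonorant], [-dorsal]. /v/ is [+voice] while /f/ is [-voice], so the distinguishing feature is [voice].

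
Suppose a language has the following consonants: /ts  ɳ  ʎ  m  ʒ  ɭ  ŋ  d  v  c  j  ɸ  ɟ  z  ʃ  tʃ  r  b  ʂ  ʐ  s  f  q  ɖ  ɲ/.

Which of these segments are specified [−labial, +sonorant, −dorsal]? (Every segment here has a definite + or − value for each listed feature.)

ɳ, ɭ, r

First, the [−labial] segments are /ts, ɳ, ʎ, ʒ, ɭ, ŋ, d, c, j, ɟ, z, ʃ, tʃ, r, ʂ, ʐ, s, q, ɖ, ɲ/.
Intersecting with [+sonorant] gives /ɳ, ʎ, ɭ, ŋ, j, r, ɲ/.
Of those, [−dorsal] leaves /ɳ, ɭ, r/.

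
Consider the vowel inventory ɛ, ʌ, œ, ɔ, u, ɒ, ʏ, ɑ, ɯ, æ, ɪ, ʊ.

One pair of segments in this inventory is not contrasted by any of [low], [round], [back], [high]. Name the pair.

/u/ (high back rounded tense vowel) and /ʊ/ (high back rounded lax vowel) are both [-low], [+round], [+back], [+high], so none of the listed features separates them. (They do differ in [tense], which is not among the given features.) Every other pair in the inventory differs on at least one listed feature.

u, ʊ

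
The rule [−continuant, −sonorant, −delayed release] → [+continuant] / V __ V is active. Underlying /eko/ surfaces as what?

The only segment in the rule's environment that also matches [−continuant, −sonorant, −delayed release] is /k/. Applying [+continuant] turns the voiceless velar stop into /x/ (voiceless velar fricative), giving [exo].

[exo]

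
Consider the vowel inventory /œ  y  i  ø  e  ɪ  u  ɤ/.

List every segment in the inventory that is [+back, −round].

Checking each segment against [+back], [−round]: /ɤ/ (mid back unrounded tense vowel) satisfies every feature; every other segment in the inventory fails at least one.

ɤ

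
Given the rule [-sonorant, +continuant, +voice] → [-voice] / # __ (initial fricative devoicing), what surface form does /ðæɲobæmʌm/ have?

[θæɲobæmʌm]

Only the initial segment /ð/ is both word-initial and matches the structural description. It is a voiced dental fricative, so [-sonorant, +continuant, +voice] holds; changing it to [-voice] with all other features held fixed yields /θ/ (voiceless dental fricative). No other segment meets both the structural description and the environment, so the output is [θæɲobæmʌm].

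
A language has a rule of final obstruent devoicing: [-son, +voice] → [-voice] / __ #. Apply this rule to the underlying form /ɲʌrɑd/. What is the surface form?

Only the final segment /d/ is both word-final and matches the structural description. It is a voiced alveolar stop, so [-son, +voice] holds; changing it to [-voice] with all other features held fixed yields /t/ (voiceless alveolar stop). No other segment meets both the structural description and the environment, so the output is [ɲʌrɑt].

[ɲʌrɑt]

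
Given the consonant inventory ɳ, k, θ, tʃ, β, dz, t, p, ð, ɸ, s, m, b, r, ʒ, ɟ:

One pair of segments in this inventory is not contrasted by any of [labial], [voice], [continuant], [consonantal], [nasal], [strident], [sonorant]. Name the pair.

k, t

Both /k/ and /t/ are [−labial], [−voice], [−continuant], [+consonantal], [−nasal], [−strident], [−sonorant]. Since the list omits [coronal] and [dorsal] — which do distinguish the voiceless velar stop from the voiceless alveolar stop — this pair collapses; all other pairs remain distinct.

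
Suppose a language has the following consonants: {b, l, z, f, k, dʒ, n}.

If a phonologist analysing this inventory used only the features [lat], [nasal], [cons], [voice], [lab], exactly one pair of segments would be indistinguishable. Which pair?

z, dʒ

On the given features, /z/ and /dʒ/ have an identical profile: [−lateral], [−nasal], [+consonantal], [+voice], [−labial]. No other two segments in the inventory coincide on all 5 features. (They do differ in [continuant], [anterior] and [distributed], which are not among the given features.)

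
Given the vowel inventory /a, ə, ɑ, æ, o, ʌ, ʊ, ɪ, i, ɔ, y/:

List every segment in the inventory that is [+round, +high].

ʊ, y

Checking each segment against [+round], [+high]: /ʊ/ (high back rounded lax vowel), /y/ (high front rounded tense vowel) satisfy every feature; every other segment in the inventory fails at least one.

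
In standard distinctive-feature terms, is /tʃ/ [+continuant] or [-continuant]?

/tʃ/ is the voiceless postalveolar affricate, hence [-continuant].

[-continuant]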